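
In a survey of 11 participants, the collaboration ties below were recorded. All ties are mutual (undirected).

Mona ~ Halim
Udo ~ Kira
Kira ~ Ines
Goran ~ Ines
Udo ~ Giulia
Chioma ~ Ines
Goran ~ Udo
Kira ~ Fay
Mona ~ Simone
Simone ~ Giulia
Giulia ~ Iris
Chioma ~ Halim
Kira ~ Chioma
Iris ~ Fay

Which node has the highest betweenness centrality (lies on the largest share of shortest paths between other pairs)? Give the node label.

Kira

Unnormalized betweenness of each node: Chioma:53/6, Fay:7/2, Giulia:67/6, Goran:4/3, Halim:16/3, Ines:7/2, Iris:5/2, Kira:37/3, Mona:23/6, Simone:11/2, Udo:55/6.
Kira has the largest value, 37/3, making it the main broker — the node through which the most shortest paths run.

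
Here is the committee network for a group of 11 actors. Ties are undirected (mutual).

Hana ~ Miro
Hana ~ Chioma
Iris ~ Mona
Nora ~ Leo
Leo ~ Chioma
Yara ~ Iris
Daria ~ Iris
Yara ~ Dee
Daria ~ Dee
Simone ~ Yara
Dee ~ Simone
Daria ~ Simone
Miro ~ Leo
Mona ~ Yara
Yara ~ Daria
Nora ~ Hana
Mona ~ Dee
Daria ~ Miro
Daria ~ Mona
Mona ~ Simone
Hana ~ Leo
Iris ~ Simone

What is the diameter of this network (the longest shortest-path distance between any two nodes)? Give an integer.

Eccentricity of each node (its greatest distance to any other): Chioma:4, Daria:3, Dee:4, Hana:3, Iris:4, Leo:3, Miro:2, Mona:4, Nora:4, Simone:4, Yara:4.
The maximum eccentricity is 4, realized for instance by the pair Chioma–Mona via Chioma – Leo – Miro – Daria – Mona. So the diameter is 4.

4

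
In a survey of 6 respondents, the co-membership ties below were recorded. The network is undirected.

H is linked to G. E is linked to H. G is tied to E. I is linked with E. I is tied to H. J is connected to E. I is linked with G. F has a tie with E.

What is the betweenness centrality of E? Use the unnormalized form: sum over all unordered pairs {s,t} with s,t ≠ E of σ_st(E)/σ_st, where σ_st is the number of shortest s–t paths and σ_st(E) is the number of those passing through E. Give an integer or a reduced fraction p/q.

Pairs whose geodesics pass through E — F–J: 1; F–H: 1; F–I: 1; F–G: 1; J–H: 1; J–I: 1; J–G: 1.
All other pairs contribute 0.
Summing the contributions gives betweenness(E) = 7.

7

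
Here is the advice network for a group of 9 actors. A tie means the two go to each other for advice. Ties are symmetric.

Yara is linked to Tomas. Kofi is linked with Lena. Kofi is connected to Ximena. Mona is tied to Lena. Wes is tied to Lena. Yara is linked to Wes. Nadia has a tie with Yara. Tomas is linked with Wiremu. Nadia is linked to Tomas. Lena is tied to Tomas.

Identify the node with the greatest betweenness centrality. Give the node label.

Lena

Unnormalized betweenness of each node: Kofi:7, Lena:18, Mona:0, Nadia:0, Tomas:13, Wes:2, Wiremu:0, Ximena:0, Yara:2.
Lena has the largest value, 18, making it the main broker — the node through which the most shortest paths run.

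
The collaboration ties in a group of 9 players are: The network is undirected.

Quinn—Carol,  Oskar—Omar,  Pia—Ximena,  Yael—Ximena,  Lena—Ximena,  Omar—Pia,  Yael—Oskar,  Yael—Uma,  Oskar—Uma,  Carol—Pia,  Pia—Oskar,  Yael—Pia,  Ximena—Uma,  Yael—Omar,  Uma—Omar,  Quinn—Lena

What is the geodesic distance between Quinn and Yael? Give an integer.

3

One shortest route is Quinn – Carol – Pia – Yael, which uses 3 edges, and at distance 2 from Quinn we only reach {Pia, Ximena}, which does not include Yael. So d(Quinn,Yael) = 3.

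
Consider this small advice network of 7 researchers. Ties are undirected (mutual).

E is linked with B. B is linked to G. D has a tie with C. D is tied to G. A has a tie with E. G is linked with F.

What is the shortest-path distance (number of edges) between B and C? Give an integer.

3

One shortest route is B – G – D – C, which uses 3 edges, and at distance 2 from B we only reach {A, D, F}, which does not include C. So d(B,C) = 3.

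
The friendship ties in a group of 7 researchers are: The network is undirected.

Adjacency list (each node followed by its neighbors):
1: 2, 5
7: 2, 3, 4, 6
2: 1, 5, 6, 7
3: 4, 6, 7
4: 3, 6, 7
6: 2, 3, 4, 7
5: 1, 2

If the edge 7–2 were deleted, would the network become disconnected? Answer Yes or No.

Even without that edge, 7 still reaches 2 via 7 – 6 – 2, so the network stays connected. Not a bridge.

No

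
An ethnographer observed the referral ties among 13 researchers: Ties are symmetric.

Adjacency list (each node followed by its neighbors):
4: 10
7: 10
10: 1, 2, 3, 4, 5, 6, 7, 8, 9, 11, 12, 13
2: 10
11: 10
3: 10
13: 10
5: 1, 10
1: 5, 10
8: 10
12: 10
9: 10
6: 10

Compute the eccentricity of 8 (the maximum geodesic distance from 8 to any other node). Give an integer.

Distances from 8: 1:2, 2:2, 3:2, 4:2, 5:2, 6:2, 7:2, 9:2, 10:1, 11:2, 12:2, 13:2.
The largest is 2 (to 6, 11, 5, 13, 9, 2, 1, 3, 4, 7, and 12), so the eccentricity of 8 is 2.

2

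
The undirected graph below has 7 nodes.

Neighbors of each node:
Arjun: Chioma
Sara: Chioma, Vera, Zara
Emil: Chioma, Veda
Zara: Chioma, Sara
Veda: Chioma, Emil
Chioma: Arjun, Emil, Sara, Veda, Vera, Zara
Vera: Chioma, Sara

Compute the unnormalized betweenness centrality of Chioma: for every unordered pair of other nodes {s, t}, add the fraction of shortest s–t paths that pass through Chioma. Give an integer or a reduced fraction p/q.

23/2

Pairs whose geodesics pass through Chioma — Veda–Zara: 1; Veda–Arjun: 1; Veda–Sara: 1; Veda–Vera: 1; Zara–Arjun: 1; Zara–Emil: 1; Zara–Vera: 1/2; Arjun–Sara: 1; Arjun–Emil: 1; Arjun–Vera: 1; Sara–Emil: 1; Emil–Vera: 1.
All other pairs contribute 0.
Summing the contributions gives betweenness(Chioma) = 23/2.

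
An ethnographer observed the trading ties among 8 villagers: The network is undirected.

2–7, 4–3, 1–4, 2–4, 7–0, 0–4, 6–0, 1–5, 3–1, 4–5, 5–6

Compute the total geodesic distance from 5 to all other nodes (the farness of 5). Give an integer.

12

Distances from 5: 0:2, 1:1, 2:2, 3:2, 4:1, 6:1, 7:3.
Sum = 2 + 1 + 2 + 2 + 1 + 1 + 3 = 12.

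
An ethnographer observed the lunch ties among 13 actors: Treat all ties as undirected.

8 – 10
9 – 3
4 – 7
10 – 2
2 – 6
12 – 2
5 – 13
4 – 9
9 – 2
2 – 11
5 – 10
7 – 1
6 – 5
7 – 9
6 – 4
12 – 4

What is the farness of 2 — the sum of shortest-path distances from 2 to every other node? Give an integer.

21

Distances from 2: 1:3, 3:2, 4:2, 5:2, 6:1, 7:2, 8:2, 9:1, 10:1, 11:1, 12:1, 13:3.
Sum = 3 + 2 + 2 + 2 + 1 + 2 + 2 + 1 + 1 + 1 + 1 + 3 = 21.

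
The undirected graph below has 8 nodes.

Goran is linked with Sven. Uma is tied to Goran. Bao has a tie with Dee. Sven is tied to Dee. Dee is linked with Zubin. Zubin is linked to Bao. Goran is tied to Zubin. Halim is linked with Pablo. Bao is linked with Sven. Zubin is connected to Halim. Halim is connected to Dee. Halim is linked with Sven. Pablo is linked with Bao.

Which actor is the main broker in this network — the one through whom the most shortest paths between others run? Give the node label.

Unnormalized betweenness of each node: Bao:11/4, Dee:1/2, Goran:25/4, Halim:11/4, Pablo:1/4, Sven:17/4, Uma:0, Zubin:17/4.
Goran has the largest value, 25/4, making it the main broker — the node through which the most shortest paths run.

Goran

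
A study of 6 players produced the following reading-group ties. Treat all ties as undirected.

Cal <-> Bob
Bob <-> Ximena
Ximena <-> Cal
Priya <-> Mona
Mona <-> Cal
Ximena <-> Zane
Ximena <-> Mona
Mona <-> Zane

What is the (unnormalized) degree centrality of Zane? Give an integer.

Zane is directly tied to Mona and Ximena. That is 2 neighbors, so the degree of Zane is 2.

2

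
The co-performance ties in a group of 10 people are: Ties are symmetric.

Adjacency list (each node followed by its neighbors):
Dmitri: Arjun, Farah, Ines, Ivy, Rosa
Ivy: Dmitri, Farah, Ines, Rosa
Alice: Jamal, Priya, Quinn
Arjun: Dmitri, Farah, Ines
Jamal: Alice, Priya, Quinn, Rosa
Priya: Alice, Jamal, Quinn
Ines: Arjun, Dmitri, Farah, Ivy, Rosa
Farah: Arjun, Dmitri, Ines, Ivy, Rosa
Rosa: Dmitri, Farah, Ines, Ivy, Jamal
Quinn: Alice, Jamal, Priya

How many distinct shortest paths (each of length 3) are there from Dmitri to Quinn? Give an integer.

1

The shortest distance is 3, and the only length-3 path is Dmitri–Rosa–Jamal–Quinn. So there is exactly 1 shortest path.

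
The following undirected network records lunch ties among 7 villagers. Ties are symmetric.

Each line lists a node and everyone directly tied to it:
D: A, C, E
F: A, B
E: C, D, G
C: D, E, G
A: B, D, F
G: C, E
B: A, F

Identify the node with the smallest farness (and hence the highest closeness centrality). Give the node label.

Farness (sum of distances to all others) for each node — A:10, B:14, C:11, D:9, E:11, F:14, G:15.
The smallest farness is 9, for D, so D has the highest closeness.

D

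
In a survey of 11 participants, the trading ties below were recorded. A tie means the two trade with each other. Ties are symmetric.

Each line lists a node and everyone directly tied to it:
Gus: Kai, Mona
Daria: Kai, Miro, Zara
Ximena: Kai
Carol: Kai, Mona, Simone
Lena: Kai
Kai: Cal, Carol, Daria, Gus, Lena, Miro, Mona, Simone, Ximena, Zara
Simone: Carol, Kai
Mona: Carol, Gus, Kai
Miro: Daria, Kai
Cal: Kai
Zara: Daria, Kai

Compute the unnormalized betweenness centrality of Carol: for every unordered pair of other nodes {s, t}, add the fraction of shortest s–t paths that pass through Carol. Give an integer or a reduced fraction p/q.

1/2

Pairs whose geodesics pass through Carol — Mona–Simone: 1/2.
All other pairs contribute 0.
Summing the contributions gives betweenness(Carol) = 1/2.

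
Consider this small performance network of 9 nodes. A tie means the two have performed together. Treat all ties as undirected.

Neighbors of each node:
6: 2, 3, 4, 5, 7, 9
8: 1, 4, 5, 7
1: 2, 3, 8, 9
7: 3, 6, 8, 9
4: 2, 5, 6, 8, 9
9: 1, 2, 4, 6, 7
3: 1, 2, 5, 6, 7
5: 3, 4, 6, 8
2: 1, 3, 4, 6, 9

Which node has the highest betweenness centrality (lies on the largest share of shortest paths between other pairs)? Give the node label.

Unnormalized betweenness of each node: 1:17/12, 2:5/4, 3:13/6, 4:2, 5:1, 6:29/12, 7:5/4, 8:11/6, 9:5/3.
6 has the largest value, 29/12, making it the main broker — the node through which the most shortest paths run.

6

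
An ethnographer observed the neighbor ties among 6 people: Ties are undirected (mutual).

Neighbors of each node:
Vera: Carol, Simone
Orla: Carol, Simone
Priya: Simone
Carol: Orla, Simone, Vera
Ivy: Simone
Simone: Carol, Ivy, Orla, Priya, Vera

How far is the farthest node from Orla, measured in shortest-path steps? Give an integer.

Distances from Orla: Carol:1, Ivy:2, Priya:2, Simone:1, Vera:2.
The largest is 2 (to Ivy, Vera, and Priya), so the eccentricity of Orla is 2.

2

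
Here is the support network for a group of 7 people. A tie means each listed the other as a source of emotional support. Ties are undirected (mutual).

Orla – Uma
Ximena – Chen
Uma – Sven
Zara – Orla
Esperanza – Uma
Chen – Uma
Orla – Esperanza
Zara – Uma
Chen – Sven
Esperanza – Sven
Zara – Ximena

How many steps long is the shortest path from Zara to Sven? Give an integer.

One shortest route is Zara – Uma – Sven, which uses 2 edges, and Zara and Sven are not directly tied, so nothing shorter exists. So d(Zara,Sven) = 2.

2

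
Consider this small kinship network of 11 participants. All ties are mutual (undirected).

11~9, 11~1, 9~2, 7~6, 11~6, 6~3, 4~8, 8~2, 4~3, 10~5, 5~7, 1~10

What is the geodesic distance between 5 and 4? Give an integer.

4

One shortest route is 5 – 7 – 6 – 3 – 4, which uses 4 edges, and at distance 3 from 5 we only reach {3, 11}, which does not include 4. So d(5,4) = 4.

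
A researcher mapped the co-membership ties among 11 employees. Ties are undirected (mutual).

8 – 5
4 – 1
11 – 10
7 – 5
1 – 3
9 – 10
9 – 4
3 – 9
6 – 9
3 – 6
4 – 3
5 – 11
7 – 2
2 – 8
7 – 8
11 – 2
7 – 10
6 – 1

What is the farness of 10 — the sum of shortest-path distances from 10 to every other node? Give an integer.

Distances from 10: 1:3, 2:2, 3:2, 4:2, 5:2, 6:2, 7:1, 8:2, 9:1, 11:1.
Sum = 3 + 2 + 2 + 2 + 2 + 2 + 1 + 2 + 1 + 1 = 18.

18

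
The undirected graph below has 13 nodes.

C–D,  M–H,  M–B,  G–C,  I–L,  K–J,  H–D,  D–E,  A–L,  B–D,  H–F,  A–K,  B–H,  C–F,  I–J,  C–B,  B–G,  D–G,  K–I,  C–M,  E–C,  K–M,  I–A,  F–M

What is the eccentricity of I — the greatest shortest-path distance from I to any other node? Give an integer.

Distances from I: A:1, B:3, C:3, D:4, E:4, F:3, G:4, H:3, J:1, K:1, L:1, M:2.
The largest is 4 (to D, G, and E), so the eccentricity of I is 4.

4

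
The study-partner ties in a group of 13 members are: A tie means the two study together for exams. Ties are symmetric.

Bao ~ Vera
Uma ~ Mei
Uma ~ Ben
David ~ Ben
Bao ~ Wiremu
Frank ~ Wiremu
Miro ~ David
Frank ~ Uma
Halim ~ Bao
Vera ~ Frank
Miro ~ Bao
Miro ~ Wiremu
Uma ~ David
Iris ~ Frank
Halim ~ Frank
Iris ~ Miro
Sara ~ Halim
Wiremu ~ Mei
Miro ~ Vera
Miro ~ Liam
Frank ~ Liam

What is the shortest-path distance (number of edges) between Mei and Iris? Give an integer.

3

One shortest route is Mei – Wiremu – Miro – Iris, which uses 3 edges, and at distance 2 from Mei we only reach {Bao, Ben, David, Frank, Miro}, which does not include Iris. So d(Mei,Iris) = 3.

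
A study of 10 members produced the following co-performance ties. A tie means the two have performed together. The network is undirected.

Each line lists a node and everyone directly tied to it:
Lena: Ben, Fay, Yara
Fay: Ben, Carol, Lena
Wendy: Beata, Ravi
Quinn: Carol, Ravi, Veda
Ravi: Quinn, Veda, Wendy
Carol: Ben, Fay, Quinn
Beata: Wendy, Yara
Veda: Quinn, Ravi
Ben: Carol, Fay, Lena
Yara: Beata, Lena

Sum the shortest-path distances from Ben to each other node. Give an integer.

Distances from Ben: Beata:3, Carol:1, Fay:1, Lena:1, Quinn:2, Ravi:3, Veda:3, Wendy:4, Yara:2.
Sum = 3 + 1 + 1 + 1 + 2 + 3 + 3 + 4 + 2 = 20.

20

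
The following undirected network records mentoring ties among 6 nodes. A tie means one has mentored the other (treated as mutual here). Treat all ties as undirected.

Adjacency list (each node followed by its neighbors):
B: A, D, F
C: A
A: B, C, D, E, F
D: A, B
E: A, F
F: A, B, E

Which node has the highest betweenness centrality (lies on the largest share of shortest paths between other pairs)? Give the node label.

Unnormalized betweenness of each node: A:6, B:1/2, C:0, D:0, E:0, F:1/2.
A has the largest value, 6, making it the main broker — the node through which the most shortest paths run.

A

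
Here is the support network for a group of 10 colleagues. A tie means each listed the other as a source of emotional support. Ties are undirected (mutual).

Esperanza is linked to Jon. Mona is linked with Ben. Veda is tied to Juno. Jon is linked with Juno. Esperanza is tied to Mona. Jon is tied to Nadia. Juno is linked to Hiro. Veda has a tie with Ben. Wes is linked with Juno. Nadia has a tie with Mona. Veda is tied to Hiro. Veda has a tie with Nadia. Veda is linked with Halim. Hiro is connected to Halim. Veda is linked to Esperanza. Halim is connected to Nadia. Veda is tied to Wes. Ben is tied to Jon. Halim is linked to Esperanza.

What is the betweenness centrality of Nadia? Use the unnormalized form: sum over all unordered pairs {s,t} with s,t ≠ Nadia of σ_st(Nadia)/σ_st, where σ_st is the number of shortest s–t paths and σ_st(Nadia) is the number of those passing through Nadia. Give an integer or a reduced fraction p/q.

Pairs whose geodesics pass through Nadia — Hiro–Mona: 2/5; Halim–Mona: 1/2; Halim–Jon: 1/2; Mona–Veda: 1/3; Mona–Wes: 1/3; Mona–Jon: 1/3; Mona–Juno: 2/6; Veda–Jon: 1/4.
All other pairs contribute 0.
Summing the contributions gives betweenness(Nadia) = 179/60.

179/60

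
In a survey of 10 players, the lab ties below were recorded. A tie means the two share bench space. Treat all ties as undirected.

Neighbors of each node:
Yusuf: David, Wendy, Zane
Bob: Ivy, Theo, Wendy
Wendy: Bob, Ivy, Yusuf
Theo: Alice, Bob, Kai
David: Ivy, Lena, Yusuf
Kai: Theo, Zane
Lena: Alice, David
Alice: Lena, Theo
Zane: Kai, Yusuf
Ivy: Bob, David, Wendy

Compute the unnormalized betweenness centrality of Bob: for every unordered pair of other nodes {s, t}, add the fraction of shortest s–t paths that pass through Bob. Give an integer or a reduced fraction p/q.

Pairs whose geodesics pass through Bob — Theo–David: 1/2; Theo–Ivy: 1; Theo–Wendy: 1; Theo–Yusuf: 1/2; Alice–Ivy: 1/2; Alice–Wendy: 1; Ivy–Kai: 1; Wendy–Kai: 1/2.
All other pairs contribute 0.
Summing the contributions gives betweenness(Bob) = 6.

6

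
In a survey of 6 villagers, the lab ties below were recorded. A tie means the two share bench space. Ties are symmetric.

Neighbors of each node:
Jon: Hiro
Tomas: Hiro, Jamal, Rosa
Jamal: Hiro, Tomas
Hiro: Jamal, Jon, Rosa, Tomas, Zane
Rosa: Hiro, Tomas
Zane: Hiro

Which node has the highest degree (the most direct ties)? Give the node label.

Hiro

Degrees — Hiro:5, Jamal:2, Jon:1, Rosa:2, Tomas:3, Zane:1.
The maximum is 5, attained only by Hiro.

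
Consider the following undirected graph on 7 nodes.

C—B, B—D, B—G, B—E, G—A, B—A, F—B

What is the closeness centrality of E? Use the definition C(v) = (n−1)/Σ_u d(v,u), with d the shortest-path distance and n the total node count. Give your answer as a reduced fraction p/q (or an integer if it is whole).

Distances from E: A:2, B:1, C:2, D:2, F:2, G:2. Sum = 11.
n = 7, so closeness = 6/11.

6/11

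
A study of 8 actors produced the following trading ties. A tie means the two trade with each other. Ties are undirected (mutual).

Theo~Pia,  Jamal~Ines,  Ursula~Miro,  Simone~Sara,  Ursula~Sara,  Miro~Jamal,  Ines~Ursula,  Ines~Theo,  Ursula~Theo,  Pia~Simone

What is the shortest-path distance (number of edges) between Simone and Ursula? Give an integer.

2

One shortest route is Simone – Sara – Ursula, which uses 2 edges, and Simone and Ursula are not directly tied, so nothing shorter exists. So d(Simone,Ursula) = 2.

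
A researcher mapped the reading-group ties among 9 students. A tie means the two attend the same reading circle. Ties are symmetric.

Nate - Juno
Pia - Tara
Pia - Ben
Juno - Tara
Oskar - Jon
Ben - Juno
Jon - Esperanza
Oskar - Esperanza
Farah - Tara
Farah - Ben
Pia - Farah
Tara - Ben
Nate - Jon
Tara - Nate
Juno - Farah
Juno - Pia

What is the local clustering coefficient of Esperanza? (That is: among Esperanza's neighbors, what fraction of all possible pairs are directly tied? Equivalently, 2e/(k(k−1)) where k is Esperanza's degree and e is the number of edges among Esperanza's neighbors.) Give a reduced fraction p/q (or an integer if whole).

1

Esperanza's neighbors: Jon and Oskar (k = 2).
Possible neighbor pairs: C(2,2) = 1. Edges among them: Jon–Oskar → e = 1.
Clustering(Esperanza) = 1/1.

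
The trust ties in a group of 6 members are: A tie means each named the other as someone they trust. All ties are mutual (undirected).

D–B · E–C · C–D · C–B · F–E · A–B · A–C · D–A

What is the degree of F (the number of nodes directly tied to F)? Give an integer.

F is directly tied to E. That is 1 neighbor, so the degree of F is 1.

1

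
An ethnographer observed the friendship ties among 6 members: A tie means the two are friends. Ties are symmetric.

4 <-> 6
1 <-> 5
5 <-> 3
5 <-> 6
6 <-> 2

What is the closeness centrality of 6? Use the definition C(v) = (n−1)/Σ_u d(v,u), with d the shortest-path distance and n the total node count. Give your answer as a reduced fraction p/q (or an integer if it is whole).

5/7

Distances from 6: 1:2, 2:1, 3:2, 4:1, 5:1. Sum = 7.
n = 6, so closeness = 5/7.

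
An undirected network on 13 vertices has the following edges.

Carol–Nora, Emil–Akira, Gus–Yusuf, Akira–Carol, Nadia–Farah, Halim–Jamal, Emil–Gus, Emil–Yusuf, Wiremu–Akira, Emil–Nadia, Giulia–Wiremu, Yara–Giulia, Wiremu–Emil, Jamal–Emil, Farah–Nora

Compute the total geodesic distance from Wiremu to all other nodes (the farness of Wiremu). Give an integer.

Distances from Wiremu: Akira:1, Carol:2, Emil:1, Farah:3, Giulia:1, Gus:2, Halim:3, Jamal:2, Nadia:2, Nora:3, Yara:2, Yusuf:2.
Sum = 1 + 2 + 1 + 3 + 1 + 2 + 3 + 2 + 2 + 3 + 2 + 2 = 24.

24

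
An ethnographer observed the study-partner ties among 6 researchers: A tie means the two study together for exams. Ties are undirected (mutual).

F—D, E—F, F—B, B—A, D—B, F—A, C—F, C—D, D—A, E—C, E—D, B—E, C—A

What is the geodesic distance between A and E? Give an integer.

2

One shortest route is A – F – E, which uses 2 edges, and A and E are not directly tied, so nothing shorter exists. So d(A,E) = 2.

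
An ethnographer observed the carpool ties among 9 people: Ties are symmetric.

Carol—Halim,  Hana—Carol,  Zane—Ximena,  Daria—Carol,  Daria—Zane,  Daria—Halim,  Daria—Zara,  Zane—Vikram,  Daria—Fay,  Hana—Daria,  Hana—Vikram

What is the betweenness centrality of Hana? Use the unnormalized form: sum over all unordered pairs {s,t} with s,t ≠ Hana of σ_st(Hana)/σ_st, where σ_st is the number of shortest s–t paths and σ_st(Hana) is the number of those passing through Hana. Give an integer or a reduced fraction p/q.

19/6

Pairs whose geodesics pass through Hana — Halim–Vikram: 2/3; Zara–Vikram: 1/2; Fay–Vikram: 1/2; Carol–Vikram: 1; Daria–Vikram: 1/2.
All other pairs contribute 0.
Summing the contributions gives betweenness(Hana) = 19/6.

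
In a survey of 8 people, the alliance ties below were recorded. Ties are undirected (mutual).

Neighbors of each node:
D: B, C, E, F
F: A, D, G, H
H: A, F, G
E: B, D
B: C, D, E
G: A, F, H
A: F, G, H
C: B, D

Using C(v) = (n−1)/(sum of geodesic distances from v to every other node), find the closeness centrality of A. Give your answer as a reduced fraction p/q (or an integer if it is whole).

Distances from A: B:3, C:3, D:2, E:3, F:1, G:1, H:1. Sum = 14.
n = 8, so closeness = 7/14 = 1/2.

1/2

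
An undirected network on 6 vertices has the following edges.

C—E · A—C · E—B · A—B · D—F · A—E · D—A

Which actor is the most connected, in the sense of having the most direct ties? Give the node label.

Degrees — A:4, B:2, C:2, D:2, E:3, F:1.
The maximum is 4, attained only by A.

A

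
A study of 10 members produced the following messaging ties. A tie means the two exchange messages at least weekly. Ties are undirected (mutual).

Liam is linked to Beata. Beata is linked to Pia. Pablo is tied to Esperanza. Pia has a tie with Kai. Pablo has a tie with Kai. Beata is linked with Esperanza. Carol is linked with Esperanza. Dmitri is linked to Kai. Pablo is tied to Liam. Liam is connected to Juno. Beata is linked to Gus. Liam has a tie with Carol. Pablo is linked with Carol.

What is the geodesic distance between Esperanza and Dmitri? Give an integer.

One shortest route is Esperanza – Pablo – Kai – Dmitri, which uses 3 edges, and at distance 2 from Esperanza we only reach {Gus, Kai, Liam, Pia}, which does not include Dmitri. So d(Esperanza,Dmitri) = 3.

3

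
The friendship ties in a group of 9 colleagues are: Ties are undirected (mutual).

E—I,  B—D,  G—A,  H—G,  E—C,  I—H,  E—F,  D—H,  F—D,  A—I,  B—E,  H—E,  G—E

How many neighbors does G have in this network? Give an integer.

G is directly tied to A, E, and H. That is 3 neighbors, so the degree of G is 3.

3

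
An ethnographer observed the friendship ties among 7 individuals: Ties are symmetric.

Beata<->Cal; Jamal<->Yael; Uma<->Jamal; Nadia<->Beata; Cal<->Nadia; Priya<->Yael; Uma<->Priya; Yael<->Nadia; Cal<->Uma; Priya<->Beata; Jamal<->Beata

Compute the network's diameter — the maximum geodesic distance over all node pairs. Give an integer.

Eccentricity of each node (its greatest distance to any other): Beata:2, Cal:2, Jamal:2, Nadia:2, Priya:2, Uma:2, Yael:2.
The maximum eccentricity is 2, realized for instance by the pair Nadia–Jamal via Nadia – Beata – Jamal. So the diameter is 2.

2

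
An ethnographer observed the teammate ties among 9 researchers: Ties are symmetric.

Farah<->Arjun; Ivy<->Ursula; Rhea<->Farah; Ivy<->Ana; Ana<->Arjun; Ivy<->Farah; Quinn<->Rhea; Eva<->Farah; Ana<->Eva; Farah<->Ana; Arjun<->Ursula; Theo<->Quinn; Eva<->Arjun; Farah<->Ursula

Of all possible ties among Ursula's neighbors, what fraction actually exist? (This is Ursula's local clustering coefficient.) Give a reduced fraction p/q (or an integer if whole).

2/3

Ursula's neighbors: Arjun, Farah, and Ivy (k = 3).
Possible neighbor pairs: C(3,2) = 3. Edges among them: Arjun–Farah, Farah–Ivy → e = 2.
Clustering(Ursula) = 2/3.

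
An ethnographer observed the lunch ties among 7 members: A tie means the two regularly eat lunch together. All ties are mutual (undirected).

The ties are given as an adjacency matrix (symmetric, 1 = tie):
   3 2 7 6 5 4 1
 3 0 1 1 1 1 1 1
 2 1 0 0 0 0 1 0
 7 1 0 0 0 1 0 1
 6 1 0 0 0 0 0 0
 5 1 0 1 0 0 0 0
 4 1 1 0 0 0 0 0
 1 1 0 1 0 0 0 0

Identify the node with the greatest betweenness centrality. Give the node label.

Unnormalized betweenness of each node: 1:0, 2:0, 3:23/2, 4:0, 5:0, 6:0, 7:1/2.
3 has the largest value, 23/2, making it the main broker — the node through which the most shortest paths run.

3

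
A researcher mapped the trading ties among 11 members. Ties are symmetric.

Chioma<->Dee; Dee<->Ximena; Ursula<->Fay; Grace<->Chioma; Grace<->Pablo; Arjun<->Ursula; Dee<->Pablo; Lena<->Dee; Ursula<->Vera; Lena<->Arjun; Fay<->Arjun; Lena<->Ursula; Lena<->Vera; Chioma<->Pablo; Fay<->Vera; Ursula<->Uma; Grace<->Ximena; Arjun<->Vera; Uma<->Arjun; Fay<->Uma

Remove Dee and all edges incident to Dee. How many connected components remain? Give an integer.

2

Without Dee, the remaining ties split the others into: {Chioma, Grace, Pablo, Ximena}; {Arjun, Fay, Lena, Uma, Ursula, Vera}.
That's 2 separate components.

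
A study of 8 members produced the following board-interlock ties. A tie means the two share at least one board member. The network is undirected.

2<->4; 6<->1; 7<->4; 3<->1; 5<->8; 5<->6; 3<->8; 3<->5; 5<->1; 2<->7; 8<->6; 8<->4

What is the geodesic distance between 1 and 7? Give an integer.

One shortest route is 1 – 5 – 8 – 4 – 7, which uses 4 edges, and at distance 3 from 1 we only reach {4}, which does not include 7. So d(1,7) = 4.

4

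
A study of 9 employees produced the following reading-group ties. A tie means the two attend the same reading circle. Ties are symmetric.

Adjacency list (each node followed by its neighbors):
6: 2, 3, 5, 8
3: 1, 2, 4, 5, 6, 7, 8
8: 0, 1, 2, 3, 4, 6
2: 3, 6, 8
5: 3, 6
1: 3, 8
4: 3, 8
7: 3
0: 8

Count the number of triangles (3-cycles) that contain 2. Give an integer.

3

2's neighbors: 3, 6, and 8.
Neighbor pairs that are themselves tied: 2–3–6; 2–3–8; 2–6–8. Each forms one triangle with 2, for 3 in total.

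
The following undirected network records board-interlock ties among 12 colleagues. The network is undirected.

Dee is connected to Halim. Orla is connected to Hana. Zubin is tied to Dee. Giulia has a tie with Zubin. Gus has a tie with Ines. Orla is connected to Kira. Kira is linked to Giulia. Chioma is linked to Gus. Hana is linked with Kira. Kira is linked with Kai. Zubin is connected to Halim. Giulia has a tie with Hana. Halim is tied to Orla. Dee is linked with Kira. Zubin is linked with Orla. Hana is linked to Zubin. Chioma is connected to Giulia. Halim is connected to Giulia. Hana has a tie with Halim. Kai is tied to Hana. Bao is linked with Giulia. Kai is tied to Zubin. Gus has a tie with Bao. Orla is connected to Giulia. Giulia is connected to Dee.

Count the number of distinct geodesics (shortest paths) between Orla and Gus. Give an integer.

2

The shortest distance is 3. The length-3 paths are: Orla–Giulia–Bao–Gus; Orla–Giulia–Chioma–Gus.
That gives 2 distinct shortest paths.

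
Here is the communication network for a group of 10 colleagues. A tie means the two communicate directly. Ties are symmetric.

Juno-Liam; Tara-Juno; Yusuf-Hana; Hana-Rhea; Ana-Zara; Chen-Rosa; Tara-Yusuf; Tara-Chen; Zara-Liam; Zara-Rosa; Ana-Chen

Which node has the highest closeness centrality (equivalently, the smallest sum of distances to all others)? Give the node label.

Tara

Farness (sum of distances to all others) for each node — Ana:23, Chen:19, Hana:27, Juno:21, Liam:23, Rhea:35, Rosa:23, Tara:17, Yusuf:21, Zara:25.
The smallest farness is 17, for Tara, so Tara has the highest closeness.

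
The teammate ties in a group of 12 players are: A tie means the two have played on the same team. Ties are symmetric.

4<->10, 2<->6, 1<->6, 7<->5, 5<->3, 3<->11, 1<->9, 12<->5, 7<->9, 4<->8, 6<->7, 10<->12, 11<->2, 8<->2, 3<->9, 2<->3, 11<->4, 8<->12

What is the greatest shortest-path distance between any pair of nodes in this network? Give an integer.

Eccentricity of each node (its greatest distance to any other): 1:5, 2:3, 3:3, 4:4, 5:3, 6:4, 7:4, 8:3, 9:4, 10:5, 11:3, 12:4.
The maximum eccentricity is 5, realized for instance by the pair 1–10 via 1 – 6 – 2 – 8 – 12 – 10. So the diameter is 5.

5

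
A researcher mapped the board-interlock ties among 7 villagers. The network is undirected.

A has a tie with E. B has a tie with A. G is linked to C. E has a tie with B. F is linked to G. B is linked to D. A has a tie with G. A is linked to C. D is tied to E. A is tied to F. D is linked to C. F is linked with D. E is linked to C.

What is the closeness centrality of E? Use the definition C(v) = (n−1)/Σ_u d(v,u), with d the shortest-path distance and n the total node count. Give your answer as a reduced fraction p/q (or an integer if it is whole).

Distances from E: A:1, B:1, C:1, D:1, F:2, G:2. Sum = 8.
n = 7, so closeness = 6/8 = 3/4.

3/4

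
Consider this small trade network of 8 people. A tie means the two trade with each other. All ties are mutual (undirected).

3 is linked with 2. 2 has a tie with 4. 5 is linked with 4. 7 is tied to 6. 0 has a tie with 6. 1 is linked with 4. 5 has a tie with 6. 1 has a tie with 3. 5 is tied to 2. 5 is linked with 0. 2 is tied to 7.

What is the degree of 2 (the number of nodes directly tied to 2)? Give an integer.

4

2 is directly tied to 3, 4, 5, and 7. That is 4 neighbors, so the degree of 2 is 4.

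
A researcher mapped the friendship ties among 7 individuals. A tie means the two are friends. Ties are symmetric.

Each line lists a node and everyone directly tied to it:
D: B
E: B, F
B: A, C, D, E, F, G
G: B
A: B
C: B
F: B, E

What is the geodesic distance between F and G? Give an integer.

One shortest route is F – B – G, which uses 2 edges, and F and G are not directly tied, so nothing shorter exists. So d(F,G) = 2.

2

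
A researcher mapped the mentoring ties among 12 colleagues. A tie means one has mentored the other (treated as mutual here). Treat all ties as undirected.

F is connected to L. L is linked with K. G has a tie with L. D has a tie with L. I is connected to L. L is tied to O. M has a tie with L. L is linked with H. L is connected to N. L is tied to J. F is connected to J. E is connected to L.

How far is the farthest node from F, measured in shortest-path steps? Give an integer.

2

Distances from F: D:2, E:2, G:2, H:2, I:2, J:1, K:2, L:1, M:2, N:2, O:2.
The largest is 2 (to G, O, N, D, K, M, E, H, and I), so the eccentricity of F is 2.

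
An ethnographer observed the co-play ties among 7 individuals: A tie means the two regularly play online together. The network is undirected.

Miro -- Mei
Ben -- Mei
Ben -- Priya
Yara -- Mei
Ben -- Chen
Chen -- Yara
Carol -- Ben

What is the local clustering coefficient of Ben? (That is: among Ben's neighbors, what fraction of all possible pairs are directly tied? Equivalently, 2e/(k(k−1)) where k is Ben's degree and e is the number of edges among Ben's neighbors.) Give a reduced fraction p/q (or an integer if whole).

0

Ben's neighbors: Carol, Chen, Mei, and Priya (k = 4).
Possible neighbor pairs: C(4,2) = 6. Edges among them: none → e = 0.
Clustering(Ben) = 0/6 = 0.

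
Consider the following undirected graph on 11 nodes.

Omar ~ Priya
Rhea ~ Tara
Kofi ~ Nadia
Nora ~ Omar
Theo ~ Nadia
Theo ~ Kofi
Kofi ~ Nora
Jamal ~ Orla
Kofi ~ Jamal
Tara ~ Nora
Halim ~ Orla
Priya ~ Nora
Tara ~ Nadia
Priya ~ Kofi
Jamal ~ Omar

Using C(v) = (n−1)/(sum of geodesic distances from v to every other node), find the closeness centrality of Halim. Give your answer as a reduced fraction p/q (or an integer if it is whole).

Distances from Halim: Jamal:2, Kofi:3, Nadia:4, Nora:4, Omar:3, Orla:1, Priya:4, Rhea:6, Tara:5, Theo:4. Sum = 36.
n = 11, so closeness = 10/36 = 5/18.

5/18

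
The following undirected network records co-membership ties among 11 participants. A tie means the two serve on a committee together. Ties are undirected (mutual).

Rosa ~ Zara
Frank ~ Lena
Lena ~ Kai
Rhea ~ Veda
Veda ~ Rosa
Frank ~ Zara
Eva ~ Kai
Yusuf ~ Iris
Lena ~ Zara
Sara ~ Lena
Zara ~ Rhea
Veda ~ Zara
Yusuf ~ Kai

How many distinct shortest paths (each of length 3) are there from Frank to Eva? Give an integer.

1

The shortest distance is 3, and the only length-3 path is Frank–Lena–Kai–Eva. So there is exactly 1 shortest path.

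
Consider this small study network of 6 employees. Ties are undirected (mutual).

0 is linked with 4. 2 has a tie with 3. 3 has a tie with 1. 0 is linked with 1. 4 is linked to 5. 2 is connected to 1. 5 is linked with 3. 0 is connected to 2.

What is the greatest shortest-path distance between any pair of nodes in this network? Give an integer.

2

Eccentricity of each node (its greatest distance to any other): 0:2, 1:2, 2:2, 3:2, 4:2, 5:2.
The maximum eccentricity is 2, realized for instance by the pair 0–3 via 0 – 1 – 3. So the diameter is 2.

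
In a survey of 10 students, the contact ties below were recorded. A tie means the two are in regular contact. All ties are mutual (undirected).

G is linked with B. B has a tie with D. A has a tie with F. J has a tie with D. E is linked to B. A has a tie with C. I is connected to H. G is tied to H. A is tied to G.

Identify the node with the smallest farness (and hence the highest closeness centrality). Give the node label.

Farness (sum of distances to all others) for each node — A:20, B:18, C:28, D:24, E:26, F:28, G:16, H:22, I:30, J:32.
The smallest farness is 16, for G, so G has the highest closeness.

G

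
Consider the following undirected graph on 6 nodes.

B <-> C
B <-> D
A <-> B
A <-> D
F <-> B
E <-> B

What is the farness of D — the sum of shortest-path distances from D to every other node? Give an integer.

Distances from D: A:1, B:1, C:2, E:2, F:2.
Sum = 1 + 1 + 2 + 2 + 2 = 8.

8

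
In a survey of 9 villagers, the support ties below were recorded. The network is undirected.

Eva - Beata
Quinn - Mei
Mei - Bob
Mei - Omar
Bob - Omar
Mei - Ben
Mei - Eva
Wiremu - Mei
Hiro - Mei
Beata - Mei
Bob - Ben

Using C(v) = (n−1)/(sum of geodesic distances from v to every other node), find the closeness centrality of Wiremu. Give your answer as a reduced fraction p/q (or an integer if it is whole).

Distances from Wiremu: Beata:2, Ben:2, Bob:2, Eva:2, Hiro:2, Mei:1, Omar:2, Quinn:2. Sum = 15.
n = 9, so closeness = 8/15.

8/15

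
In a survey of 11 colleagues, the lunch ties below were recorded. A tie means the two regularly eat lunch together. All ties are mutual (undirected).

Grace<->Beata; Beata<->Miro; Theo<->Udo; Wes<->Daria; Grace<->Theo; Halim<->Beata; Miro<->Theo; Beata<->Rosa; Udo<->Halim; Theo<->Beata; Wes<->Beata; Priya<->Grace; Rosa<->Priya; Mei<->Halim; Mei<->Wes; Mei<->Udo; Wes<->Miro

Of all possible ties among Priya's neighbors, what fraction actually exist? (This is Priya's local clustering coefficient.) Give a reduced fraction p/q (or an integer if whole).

Priya's neighbors: Grace and Rosa (k = 2).
Possible neighbor pairs: C(2,2) = 1. Edges among them: none → e = 0.
Clustering(Priya) = 0/1.

0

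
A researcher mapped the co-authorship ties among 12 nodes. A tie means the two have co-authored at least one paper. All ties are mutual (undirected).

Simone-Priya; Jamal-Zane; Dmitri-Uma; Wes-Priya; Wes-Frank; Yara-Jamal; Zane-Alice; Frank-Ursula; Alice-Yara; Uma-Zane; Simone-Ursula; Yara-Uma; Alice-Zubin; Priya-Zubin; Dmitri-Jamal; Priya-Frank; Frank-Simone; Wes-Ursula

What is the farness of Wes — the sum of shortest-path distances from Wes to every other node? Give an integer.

Distances from Wes: Alice:3, Dmitri:6, Frank:1, Jamal:5, Priya:1, Simone:2, Uma:5, Ursula:1, Yara:4, Zane:4, Zubin:2.
Sum = 3 + 6 + 1 + 5 + 1 + 2 + 5 + 1 + 4 + 4 + 2 = 34.

34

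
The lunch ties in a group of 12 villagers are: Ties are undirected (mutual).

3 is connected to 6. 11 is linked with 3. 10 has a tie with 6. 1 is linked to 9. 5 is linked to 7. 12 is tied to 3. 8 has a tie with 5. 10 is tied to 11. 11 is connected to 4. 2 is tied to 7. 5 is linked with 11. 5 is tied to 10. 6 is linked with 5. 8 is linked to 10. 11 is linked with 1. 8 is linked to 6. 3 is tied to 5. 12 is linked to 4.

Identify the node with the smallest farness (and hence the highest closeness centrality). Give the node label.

5

Farness (sum of distances to all others) for each node — 1:26, 2:35, 3:20, 4:26, 5:17, 6:23, 7:25, 8:25, 9:36, 10:21, 11:18, 12:28.
The smallest farness is 17, for 5, so 5 has the highest closeness.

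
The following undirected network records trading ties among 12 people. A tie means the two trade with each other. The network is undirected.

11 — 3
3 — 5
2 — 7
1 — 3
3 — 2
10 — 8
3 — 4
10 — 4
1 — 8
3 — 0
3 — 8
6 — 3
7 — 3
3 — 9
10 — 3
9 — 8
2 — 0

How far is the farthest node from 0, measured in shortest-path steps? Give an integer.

Distances from 0: 1:2, 2:1, 3:1, 4:2, 5:2, 6:2, 7:2, 8:2, 9:2, 10:2, 11:2.
The largest is 2 (to 8, 5, 6, 10, 7, 9, 11, 4, and 1), so the eccentricity of 0 is 2.

2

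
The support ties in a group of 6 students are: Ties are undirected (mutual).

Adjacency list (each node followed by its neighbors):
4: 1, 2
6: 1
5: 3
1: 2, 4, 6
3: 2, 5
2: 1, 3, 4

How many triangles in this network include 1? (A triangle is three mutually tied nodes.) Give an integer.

1

1's neighbors: 2, 4, and 6.
Neighbor pairs that are themselves tied: 1–2–4. Each forms one triangle with 1, for 1 in total.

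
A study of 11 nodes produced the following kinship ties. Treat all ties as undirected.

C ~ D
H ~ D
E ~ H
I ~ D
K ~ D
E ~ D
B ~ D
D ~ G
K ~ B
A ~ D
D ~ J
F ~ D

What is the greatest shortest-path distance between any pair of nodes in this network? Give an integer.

2

Eccentricity of each node (its greatest distance to any other): A:2, B:2, C:2, D:1, E:2, F:2, G:2, H:2, I:2, J:2, K:2.
The maximum eccentricity is 2, realized for instance by the pair E–G via E – D – G. So the diameter is 2.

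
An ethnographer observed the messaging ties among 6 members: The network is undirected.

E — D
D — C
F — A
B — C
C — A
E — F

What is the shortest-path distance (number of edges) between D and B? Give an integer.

One shortest route is D – C – B, which uses 2 edges, and D and B are not directly tied, so nothing shorter exists. So d(D,B) = 2.

2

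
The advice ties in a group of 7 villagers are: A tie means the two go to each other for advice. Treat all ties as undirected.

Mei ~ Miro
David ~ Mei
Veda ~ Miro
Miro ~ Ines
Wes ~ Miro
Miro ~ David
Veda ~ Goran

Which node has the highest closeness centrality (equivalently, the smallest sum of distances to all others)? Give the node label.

Farness (sum of distances to all others) for each node — David:11, Goran:15, Ines:12, Mei:11, Miro:7, Veda:10, Wes:12.
The smallest farness is 7, for Miro, so Miro has the highest closeness.

Miro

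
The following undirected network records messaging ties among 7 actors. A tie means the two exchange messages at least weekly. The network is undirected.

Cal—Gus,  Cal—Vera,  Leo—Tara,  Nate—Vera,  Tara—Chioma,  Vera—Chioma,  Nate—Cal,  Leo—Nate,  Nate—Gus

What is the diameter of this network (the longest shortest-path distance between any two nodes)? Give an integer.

3

Eccentricity of each node (its greatest distance to any other): Cal:3, Chioma:3, Gus:3, Leo:2, Nate:2, Tara:3, Vera:2.
The maximum eccentricity is 3, realized for instance by the pair Cal–Tara via Cal – Nate – Leo – Tara. So the diameter is 3.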